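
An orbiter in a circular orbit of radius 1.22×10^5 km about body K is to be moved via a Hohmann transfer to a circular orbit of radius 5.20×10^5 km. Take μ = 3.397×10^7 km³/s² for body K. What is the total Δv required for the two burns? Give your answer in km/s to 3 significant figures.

The Hohmann ellipse has a_t = (r₁ + r₂)/2 = 3.210×10^5 km.
At r₁ the circular-orbit speed is v₁ = √(μ/r₁) = 16.6866 km/s.
Transfer-orbit speed at r₁ (vis-viva equation): v_p = √[μ(2/r₁ − 1/a_t)] = 21.2382 km/s.
First burn Δv₁ = |v_p − v₁| = 4.5516 km/s.
Circular speed at r₂: v₂ = √(μ/r₂) = 8.0825 km/s.
Transfer-orbit speed at r₂: v_a = √[μ(2/r₂ − 1/a_t)] = 4.9828 km/s.
Second burn Δv₂ = |v₂ − v_a| = 3.0997 km/s.
Total Δv = Δv₁ + Δv₂ = 7.651 km/s.

Δv = 7.65 km/s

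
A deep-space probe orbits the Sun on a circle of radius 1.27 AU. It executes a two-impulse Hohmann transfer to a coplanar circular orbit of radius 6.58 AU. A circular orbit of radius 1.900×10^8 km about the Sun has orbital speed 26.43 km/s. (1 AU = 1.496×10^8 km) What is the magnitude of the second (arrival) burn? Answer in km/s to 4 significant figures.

Δv₂ = 5.007 km/s

From the circular-orbit relation v² = μ/r at r = 1.900×10^8 km: μ = v²r = (26.43)² × 1.900×10^8 = 1.32724×10^11 km³/s².
In km: r₁ = 1.27 × 1.496×10^8 = 1.89992×10^8 km; r₂ = 6.58 × 1.496×10^8 = 9.84368×10^8 km.
Transfer-ellipse semi-major axis a_t = (r₁ + r₂)/2 = (1.89992×10^8 + 9.84368×10^8)/2 = 5.8718×10^8 km.
Circular speed at r = 9.84368×10^8 km: v_c = √(μ/r) = 11.612 km/s.
Vis-viva on the transfer ellipse at r = 9.84368×10^8 km gives v_t = √[μ(2/r − 1/a_t)] = 6.6051 km/s.
Δv₂ = |v_t − v_c| = |6.6051 − 11.612| = 5.007 km/s.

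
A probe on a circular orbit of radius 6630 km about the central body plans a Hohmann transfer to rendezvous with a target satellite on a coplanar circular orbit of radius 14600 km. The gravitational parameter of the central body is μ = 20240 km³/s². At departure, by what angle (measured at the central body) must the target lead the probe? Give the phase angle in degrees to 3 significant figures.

Transfer-ellipse semi-major axis a_t = (r₁ + r₂)/2 = (6630 + 14600)/2 = 10615 km.
Transfer time t = π√(a_t³/μ) = 24150 s.
Target angular speed ω₂ = √(μ/r₂³) = 8.0645×10^-5 rad/s.
Angle swept by the target during transfer: ω₂·t = 1.948 rad = 111.6°.
The probe traverses 180° on the transfer ellipse, so the target must lead by 180° − 111.6° = 68.4°.

φ = 68.4°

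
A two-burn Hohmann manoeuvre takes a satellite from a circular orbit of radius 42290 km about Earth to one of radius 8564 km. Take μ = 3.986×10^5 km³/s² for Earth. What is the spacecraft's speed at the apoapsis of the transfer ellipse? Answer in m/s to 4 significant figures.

Semi-major axis of the transfer orbit: a_t = (42290 + 8564)/2 = 25427 km.
The apoapsis of the transfer ellipse is at r = 42290 km.
From the vis-viva equation, v = √[μ(2/r − 1/a_t)] = 1.782 km/s.

v = 1782 m/s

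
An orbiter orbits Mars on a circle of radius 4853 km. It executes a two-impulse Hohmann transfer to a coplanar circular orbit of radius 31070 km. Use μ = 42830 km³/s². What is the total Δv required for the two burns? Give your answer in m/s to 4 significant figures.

Δv = 1500 m/s

Semi-major axis of the transfer orbit: a_t = (4853 + 31070)/2 = 17961.5 km.
Circular speed at r₁: v₁ = √(μ/r₁) = √(42830/4853) = 2.970769 km/s.
Transfer-orbit speed at r₁ (v² = μ(2/r − 1/a)): v_p = √[μ(2/r₁ − 1/a_t)] = 3.907223 km/s.
First burn Δv₁ = |v_p − v₁| = 0.9365 km/s.
At r₂, v₂ = √(μ/r₂) = 1.1741 km/s.
Transfer-orbit speed at r₂: v_a = √[μ(2/r₂ − 1/a_t)] = 0.61029 km/s.
Second burn Δv₂ = |v₂ − v_a| = 0.5638 km/s.
Δv = Δv₁ + Δv₂ = 0.9365 + 0.5638 = 1.500 km/s.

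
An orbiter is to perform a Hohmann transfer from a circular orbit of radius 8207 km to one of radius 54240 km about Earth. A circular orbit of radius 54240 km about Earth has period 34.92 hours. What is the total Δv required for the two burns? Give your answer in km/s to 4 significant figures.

From Kepler's third law T² = 4π²r³/μ at r = 54240 km, T = 34.92 hours = 34.92 × 3600 s = 1.25712×10^5 s: μ = 4π²r³/T² = 3.98626×10^5 km³/s².
Semi-major axis of the transfer orbit: a_t = (8207 + 54240)/2 = 31223.5 km.
At r₁ the circular-orbit speed is v₁ = √(μ/r₁) = 6.9693 km/s.
Transfer-orbit speed at r₁ (vis-viva): v_p = √[μ(2/r₁ − 1/a_t)] = 9.1856 km/s.
First burn Δv₁ = |v_p − v₁| = 2.216 km/s.
Circular speed at r₂: v₂ = √(μ/r₂) = 2.711 km/s.
Transfer-orbit speed at r₂: v_a = √[μ(2/r₂ − 1/a_t)] = 1.390 km/s.
Second burn Δv₂ = |v₂ − v_a| = 1.321 km/s.
Δv = Δv₁ + Δv₂ = 2.216 + 1.321 = 3.537 km/s.

Δv = 3.537 km/s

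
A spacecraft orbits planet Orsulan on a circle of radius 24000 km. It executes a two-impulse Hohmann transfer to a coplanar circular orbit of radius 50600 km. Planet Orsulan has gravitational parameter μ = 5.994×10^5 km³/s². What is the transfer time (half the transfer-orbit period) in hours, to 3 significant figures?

t = 8.12 hours

The Hohmann ellipse has a_t = (r₁ + r₂)/2 = 37300 km.
Half the transfer-orbit period gives t = π√(a_t³/μ) = 29230 s.
Converting: 29230 s ÷ 3600 s/hour = 8.12 hours.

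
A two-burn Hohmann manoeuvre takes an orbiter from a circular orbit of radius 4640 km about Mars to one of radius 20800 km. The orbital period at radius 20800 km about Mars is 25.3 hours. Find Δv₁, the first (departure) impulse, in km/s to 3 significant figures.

Δv₁ = 0.847 km/s

From Kepler's third law T² = 4π²r³/μ at r = 20800 km, T = 25.3 hours = 25.3 × 3600 s = 91080 s: μ = 4π²r³/T² = 42825.6 km³/s².
The Hohmann ellipse has a_t = (r₁ + r₂)/2 = 12720 km.
On the circular orbit at r = 4640 km, v_c = √(μ/r) = 3.0380 km/s.
Vis-viva on the transfer ellipse at r = 4640 km gives v_t = √[μ(2/r − 1/a_t)] = 3.8849 km/s.
Δv₁ = |v_t − v_c| = |3.8849 − 3.0380| = 0.8469 km/s.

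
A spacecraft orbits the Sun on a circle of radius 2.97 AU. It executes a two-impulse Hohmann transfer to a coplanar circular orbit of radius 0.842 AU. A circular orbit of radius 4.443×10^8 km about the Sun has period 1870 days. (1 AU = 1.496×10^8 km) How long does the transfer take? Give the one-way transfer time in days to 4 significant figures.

From Kepler's third law T² = 4π²r³/μ at r = 4.443×10^8 km, T = 1870 days = 1870 × 86400 s = 1.61568×10^8 s: μ = 4π²r³/T² = 1.32641×10^11 km³/s².
In km: r₁ = 2.97 × 1.496×10^8 = 4.44312×10^8 km; r₂ = 0.842 × 1.496×10^8 = 1.259632×10^8 km.
The Hohmann ellipse has a_t = (r₁ + r₂)/2 = 2.851376×10^8 km.
Transfer time t = π√(a_t³/μ) = π√((2.851376×10^8)³ / 1.32641×10^11) = 4.153×10^7 s.
Converting: 4.153×10^7 s ÷ 86400 s/day = 480.7 days.

t = 480.7 days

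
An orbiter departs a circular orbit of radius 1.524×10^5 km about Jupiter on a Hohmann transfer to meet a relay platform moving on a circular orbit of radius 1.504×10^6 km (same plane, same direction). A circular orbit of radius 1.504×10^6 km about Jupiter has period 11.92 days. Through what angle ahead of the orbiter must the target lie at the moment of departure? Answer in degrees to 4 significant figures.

From Kepler's third law T² = 4π²r³/μ at r = 1.504×10^6 km, T = 11.92 days = 11.92 × 86400 s = 1.029888×10^6 s: μ = 4π²r³/T² = 1.26626×10^8 km³/s².
Semi-major axis of the transfer orbit: a_t = (1.524×10^5 + 1.504×10^6)/2 = 8.282×10^5 km.
The half-period of the transfer ellipse is t = π√(a_t³/μ) = 2.10422×10^5 s.
The target's mean motion on its circular orbit is ω₂ = √(μ/r₂³) = 6.10084×10^-6 rad/s.
Angle swept by the target during transfer: ω₂·t = 1.283751 rad = 73.554°.
Arrival is 180° from departure on the ellipse, so φ = 180° − 73.554° = 106.4°.

φ = 106.4°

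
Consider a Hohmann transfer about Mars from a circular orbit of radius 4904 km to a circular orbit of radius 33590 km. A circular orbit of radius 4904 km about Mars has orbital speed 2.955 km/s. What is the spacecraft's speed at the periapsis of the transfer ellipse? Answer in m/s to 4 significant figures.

v = 3904 m/s

From the circular-orbit relation v² = μ/r at r = 4904 km: μ = v²r = (2.955)² × 4904 = 42821.9 km³/s².
The Hohmann ellipse has a_t = (r₁ + r₂)/2 = 19247 km.
At periapsis, r = 4904 km.
From the vis-viva equation, v = √[μ(2/r − 1/a_t)] = 3.904 km/s.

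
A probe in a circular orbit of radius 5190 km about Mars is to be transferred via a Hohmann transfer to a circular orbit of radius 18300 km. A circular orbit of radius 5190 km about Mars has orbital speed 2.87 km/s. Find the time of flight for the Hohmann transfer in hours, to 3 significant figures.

From the circular-orbit relation v² = μ/r at r = 5190 km: μ = v²r = (2.87)² × 5190 = 42749.5 km³/s².
Semi-major axis of the transfer orbit: a_t = (5190 + 18300)/2 = 11745 km.
Transfer time t = π√(a_t³/μ) = π√((11745)³ / 42749.5) = 19340 s.
Converting: 19340 s ÷ 3600 s/hour = 5.37 hours.

t = 5.37 hours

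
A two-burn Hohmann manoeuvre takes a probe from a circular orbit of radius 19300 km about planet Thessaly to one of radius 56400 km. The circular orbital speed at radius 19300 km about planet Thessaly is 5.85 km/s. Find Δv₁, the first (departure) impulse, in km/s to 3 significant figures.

Δv₁ = 1.29 km/s

From the circular-orbit relation v² = μ/r at r = 19300 km: μ = v²r = (5.85)² × 19300 = 6.60494×10^5 km³/s².
Semi-major axis of the transfer orbit: a_t = (19300 + 56400)/2 = 37850 km.
Circular speed at r = 19300 km: v_c = √(μ/r) = 5.850 km/s.
Transfer-orbit speed at the same r (vis-viva, a = a_t): v_t = √[μ(2/r − 1/a_t)] = 7.141 km/s.
Δv₁ = |v_t − v_c| = |7.141 − 5.850| = 1.291 km/s.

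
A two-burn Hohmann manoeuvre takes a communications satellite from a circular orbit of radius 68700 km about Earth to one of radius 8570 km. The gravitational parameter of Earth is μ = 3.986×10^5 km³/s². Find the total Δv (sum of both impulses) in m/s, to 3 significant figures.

Transfer-ellipse semi-major axis a_t = (r₁ + r₂)/2 = (68700 + 8570)/2 = 38635 km.
Circular speed at r₁: v₁ = √(μ/r₁) = √(3.986×10^5/68700) = 2.40874 km/s.
Transfer-orbit speed at r₁ (v² = μ(2/r − 1/a)): v_a = √[μ(2/r₁ − 1/a_t)] = 1.13446 km/s.
First burn Δv₁ = |v_a − v₁| = 1.2743 km/s.
Circular speed at r₂: v₂ = √(μ/r₂) = 6.8199 km/s.
Transfer-orbit speed at r₂: v_p = √[μ(2/r₂ − 1/a_t)] = 9.0942 km/s.
Second burn Δv₂ = |v₂ − v_p| = 2.2743 km/s.
Total Δv = Δv₁ + Δv₂ = 3.549 km/s.

Δv = 3550 m/s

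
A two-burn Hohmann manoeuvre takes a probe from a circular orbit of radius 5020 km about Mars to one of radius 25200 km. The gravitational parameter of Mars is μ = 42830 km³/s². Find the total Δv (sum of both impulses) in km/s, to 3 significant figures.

Δv = 1.40 km/s

Semi-major axis of the transfer orbit: a_t = (5020 + 25200)/2 = 15110 km.
At r₁ the circular-orbit speed is v₁ = √(μ/r₁) = 2.92094 km/s.
On the transfer ellipse at r₁, vis-viva equation gives v_p = √[μ(2/r₁ − 1/a_t)] = 3.77216 km/s.
First burn Δv₁ = |v_p − v₁| = 0.8512 km/s.
At r₂, v₂ = √(μ/r₂) = 1.303688 km/s.
Transfer-orbit speed at r₂: v_a = √[μ(2/r₂ − 1/a_t)] = 0.7514384 km/s.
Second burn Δv₂ = |v₂ − v_a| = 0.5522 km/s.
Δv = Δv₁ + Δv₂ = 0.8512 + 0.5522 = 1.403 km/s.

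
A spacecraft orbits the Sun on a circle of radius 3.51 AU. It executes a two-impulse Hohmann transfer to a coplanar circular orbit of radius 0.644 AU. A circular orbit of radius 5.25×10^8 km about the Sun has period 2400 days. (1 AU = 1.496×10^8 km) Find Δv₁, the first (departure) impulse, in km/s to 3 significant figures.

Δv₁ = 7.05 km/s

From Kepler's third law T² = 4π²r³/μ at r = 5.25×10^8 km, T = 2400 days = 2400 × 86400 s = 2.0736×10^8 s: μ = 4π²r³/T² = 1.32858×10^11 km³/s².
In km: r₁ = 3.51 × 1.496×10^8 = 5.25096×10^8 km; r₂ = 0.644 × 1.496×10^8 = 9.63424×10^7 km.
Transfer-ellipse semi-major axis a_t = (r₁ + r₂)/2 = (5.25096×10^8 + 9.63424×10^7)/2 = 3.107192×10^8 km.
On the circular orbit at r = 5.25096×10^8 km, v_c = √(μ/r) = 15.906 km/s.
Transfer-orbit speed at the same r (vis-viva, a = a_t): v_t = √[μ(2/r − 1/a_t)] = 8.8573 km/s.
Δv₁ = |v_t − v_c| = |8.8573 − 15.906| = 7.049 km/s.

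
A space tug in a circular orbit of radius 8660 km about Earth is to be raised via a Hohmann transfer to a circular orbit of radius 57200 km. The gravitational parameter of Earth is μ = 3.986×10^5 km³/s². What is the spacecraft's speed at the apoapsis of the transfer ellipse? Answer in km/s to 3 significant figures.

v = 1.35 km/s

Transfer-ellipse semi-major axis a_t = (r₁ + r₂)/2 = (8660 + 57200)/2 = 32930 km.
The apoapsis of the transfer ellipse is at r = 57200 km.
Vis-viva: v = √[μ(2/r − 1/a_t)] = √[3.986×10^5 × (2/57200 − 1/32930)] = 1.354 km/s.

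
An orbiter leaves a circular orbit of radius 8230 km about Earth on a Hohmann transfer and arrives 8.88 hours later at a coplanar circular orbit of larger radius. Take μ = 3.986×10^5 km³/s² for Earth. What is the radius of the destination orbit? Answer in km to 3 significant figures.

r₂ = 60900 km

Transfer time t = 8.88 hours = 31968 s, and t = π√(a_t³/μ).
So a_t = (μ t²/π²)^(1/3) = (3.986×10^5 × (31968)² / π²)^(1/3) = 34559 km.
Since a_t = (r₁ + r₂)/2, r₂ = 2a_t − r₁ = 2×34559 − 8230 = 60888 km.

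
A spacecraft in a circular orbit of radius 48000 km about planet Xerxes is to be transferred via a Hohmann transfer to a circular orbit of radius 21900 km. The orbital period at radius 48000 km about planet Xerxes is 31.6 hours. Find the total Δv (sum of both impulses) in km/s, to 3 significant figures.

From Kepler's third law T² = 4π²r³/μ at r = 48000 km, T = 31.6 hours = 31.6 × 3600 s = 1.1376×10^5 s: μ = 4π²r³/T² = 3.37368×10^5 km³/s².
Semi-major axis of the transfer orbit: a_t = (48000 + 21900)/2 = 34950 km.
Circular speed at r₁: v₁ = √(μ/r₁) = √(3.37368×10^5/48000) = 2.6511 km/s.
Transfer-orbit speed at r₁ (vis-viva equation): v_a = √[μ(2/r₁ − 1/a_t)] = 2.0986 km/s.
First burn Δv₁ = |v_a − v₁| = 0.5525 km/s.
Circular speed at r₂: v₂ = √(μ/r₂) = 3.9249 km/s.
Transfer-orbit speed at r₂: v_p = √[μ(2/r₂ − 1/a_t)] = 4.5997 km/s.
Second burn Δv₂ = |v₂ − v_p| = 0.6748 km/s.
Total Δv = Δv₁ + Δv₂ = 1.227 km/s.

Δv = 1.23 km/s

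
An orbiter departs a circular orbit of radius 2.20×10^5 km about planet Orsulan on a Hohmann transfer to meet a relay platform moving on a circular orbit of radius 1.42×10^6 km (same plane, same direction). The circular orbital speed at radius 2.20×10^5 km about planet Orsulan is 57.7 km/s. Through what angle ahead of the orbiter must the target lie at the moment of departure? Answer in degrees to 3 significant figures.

From the circular-orbit relation v² = μ/r at r = 2.20×10^5 km: μ = v²r = (57.7)² × 2.20×10^5 = 7.32444×10^8 km³/s².
Transfer-ellipse semi-major axis a_t = (r₁ + r₂)/2 = (2.200×10^5 + 1.420×10^6)/2 = 8.200×10^5 km.
The half-period of the transfer ellipse is t = π√(a_t³/μ) = 86195 s.
The target's mean motion on its circular orbit is ω₂ = √(μ/r₂³) = 1.5994×10^-5 rad/s.
Angle swept by the target during transfer: ω₂·t = 1.3786 rad = 78.99°.
Arrival is 180° from departure on the ellipse, so φ = 180° − 78.99° = 101°.

φ = 101°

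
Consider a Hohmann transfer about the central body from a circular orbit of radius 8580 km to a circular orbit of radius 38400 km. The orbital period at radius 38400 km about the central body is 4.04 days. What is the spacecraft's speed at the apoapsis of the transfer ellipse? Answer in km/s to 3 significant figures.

From Kepler's third law T² = 4π²r³/μ at r = 38400 km, T = 4.04 days = 4.04 × 86400 s = 3.49056×10^5 s: μ = 4π²r³/T² = 18346.9 km³/s².
Semi-major axis of the transfer orbit: a_t = (8580 + 38400)/2 = 23490 km.
The apoapsis of the transfer ellipse is at r = 38400 km.
Vis-viva: v = √[μ(2/r − 1/a_t)] = √[18346.9 × (2/38400 − 1/23490)] = 0.4178 km/s.

v = 0.418 km/s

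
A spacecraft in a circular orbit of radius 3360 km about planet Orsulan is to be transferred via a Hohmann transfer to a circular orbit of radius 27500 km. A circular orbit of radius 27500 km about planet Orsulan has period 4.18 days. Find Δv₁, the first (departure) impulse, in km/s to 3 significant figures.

Δv₁ = 0.459 km/s

From Kepler's third law T² = 4π²r³/μ at r = 27500 km, T = 4.18 days = 4.18 × 86400 s = 3.61152×10^5 s: μ = 4π²r³/T² = 6294.74 km³/s².
The Hohmann ellipse has a_t = (r₁ + r₂)/2 = 15430 km.
Circular speed at r = 3360 km: v_c = √(μ/r) = 1.36873 km/s.
Transfer-orbit speed at the same r (vis-viva, a = a_t): v_t = √[μ(2/r − 1/a_t)] = 1.82727 km/s.
Δv₁ = |v_t − v_c| = |1.82727 − 1.36873| = 0.4585 km/s.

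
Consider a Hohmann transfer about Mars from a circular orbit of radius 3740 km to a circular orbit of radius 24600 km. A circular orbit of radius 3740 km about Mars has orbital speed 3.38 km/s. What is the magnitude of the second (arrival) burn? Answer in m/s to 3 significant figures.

Δv₂ = 641 m/s

From the circular-orbit relation v² = μ/r at r = 3740 km: μ = v²r = (3.38)² × 3740 = 42727.3 km³/s².
Semi-major axis of the transfer orbit: a_t = (3740 + 24600)/2 = 14170 km.
Circular speed at r = 24600 km: v_c = √(μ/r) = 1.3179 km/s.
Vis-viva on the transfer ellipse at r = 24600 km gives v_t = √[μ(2/r − 1/a_t)] = 0.67707 km/s.
Δv₂ = |v_t − v_c| = |0.67707 − 1.3179| = 0.6408 km/s.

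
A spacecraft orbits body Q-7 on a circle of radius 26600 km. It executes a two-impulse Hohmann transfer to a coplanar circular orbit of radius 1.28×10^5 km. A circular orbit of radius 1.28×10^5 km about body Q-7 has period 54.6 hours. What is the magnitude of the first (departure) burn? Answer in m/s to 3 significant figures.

Δv₁ = 2570 m/s

From Kepler's third law T² = 4π²r³/μ at r = 1.28×10^5 km, T = 54.6 hours = 54.6 × 3600 s = 1.9656×10^5 s: μ = 4π²r³/T² = 2.14289×10^6 km³/s².
The Hohmann ellipse has a_t = (r₁ + r₂)/2 = 77300 km.
On the circular orbit at r = 26600 km, v_c = √(μ/r) = 8.976 km/s.
Transfer-orbit speed at the same r (vis-viva, a = a_t): v_t = √[μ(2/r − 1/a_t)] = 11.55 km/s.
Δv₁ = |v_t − v_c| = |11.55 − 8.976| = 2.574 km/s.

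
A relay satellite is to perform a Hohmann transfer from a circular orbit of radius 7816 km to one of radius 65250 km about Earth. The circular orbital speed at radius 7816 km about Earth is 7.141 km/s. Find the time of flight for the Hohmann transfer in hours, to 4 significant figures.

t = 9.652 hours

From the circular-orbit relation v² = μ/r at r = 7816 km: μ = v²r = (7.141)² × 7816 = 3.98568×10^5 km³/s².
Transfer-ellipse semi-major axis a_t = (r₁ + r₂)/2 = (7816 + 65250)/2 = 36533 km.
Transfer time t = π√(a_t³/μ) = π√((36533)³ / 3.98568×10^5) = 34748 s.
Converting: 34748 s ÷ 3600 s/hour = 9.652 hours.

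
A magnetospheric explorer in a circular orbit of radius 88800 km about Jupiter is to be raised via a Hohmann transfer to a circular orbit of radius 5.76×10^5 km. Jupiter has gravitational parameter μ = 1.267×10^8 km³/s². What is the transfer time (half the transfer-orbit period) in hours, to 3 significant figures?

The Hohmann ellipse has a_t = (r₁ + r₂)/2 = 3.324×10^5 km.
Transfer time t = π√(a_t³/μ) = π√((3.324×10^5)³ / 1.267×10^8) = 53490 s.
Converting: 53490 s ÷ 3600 s/hour = 14.9 hours.

t = 14.9 hours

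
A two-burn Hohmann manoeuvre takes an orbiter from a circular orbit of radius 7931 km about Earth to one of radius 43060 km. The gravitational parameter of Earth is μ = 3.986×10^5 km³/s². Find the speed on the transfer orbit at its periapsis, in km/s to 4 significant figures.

v = 9.213 km/s

Transfer-ellipse semi-major axis a_t = (r₁ + r₂)/2 = (7931 + 43060)/2 = 25495.5 km.
The periapsis of the transfer ellipse is at r = 7931 km.
From the vis-viva equation, v = √[μ(2/r − 1/a_t)] = 9.213 km/s.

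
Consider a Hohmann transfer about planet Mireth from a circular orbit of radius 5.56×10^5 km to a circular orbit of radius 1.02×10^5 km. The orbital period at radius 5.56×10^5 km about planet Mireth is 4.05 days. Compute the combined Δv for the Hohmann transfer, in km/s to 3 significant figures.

Δv = 11.4 km/s

From Kepler's third law T² = 4π²r³/μ at r = 5.56×10^5 km, T = 4.05 days = 4.05 × 86400 s = 3.4992×10^5 s: μ = 4π²r³/T² = 5.54175×10^7 km³/s².
Transfer-ellipse semi-major axis a_t = (r₁ + r₂)/2 = (5.560×10^5 + 1.020×10^5)/2 = 3.290×10^5 km.
At r₁ the circular-orbit speed is v₁ = √(μ/r₁) = 9.984 km/s.
Transfer-orbit speed at r₁ (vis-viva): v_a = √[μ(2/r₁ − 1/a_t)] = 5.559 km/s.
First burn Δv₁ = |v_a − v₁| = 4.425 km/s.
Circular speed at r₂: v₂ = √(μ/r₂) = 23.309 km/s.
Transfer-orbit speed at r₂: v_p = √[μ(2/r₂ − 1/a_t)] = 30.301 km/s.
Second burn Δv₂ = |v₂ − v_p| = 6.992 km/s.
Total Δv = Δv₁ + Δv₂ = 11.42 km/s.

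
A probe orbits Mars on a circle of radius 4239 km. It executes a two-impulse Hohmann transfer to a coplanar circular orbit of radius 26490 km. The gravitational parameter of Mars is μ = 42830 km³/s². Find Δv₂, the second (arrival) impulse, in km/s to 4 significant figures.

Δv₂ = 0.6037 km/s

Transfer-ellipse semi-major axis a_t = (r₁ + r₂)/2 = (4239 + 26490)/2 = 15364.5 km.
Circular speed at r = 26490 km: v_c = √(μ/r) = 1.27155 km/s.
Transfer-orbit speed at the same r (vis-viva, a = a_t): v_t = √[μ(2/r − 1/a_t)] = 0.667891 km/s.
Δv₂ = |v_t − v_c| = |0.667891 − 1.27155| = 0.6037 km/s.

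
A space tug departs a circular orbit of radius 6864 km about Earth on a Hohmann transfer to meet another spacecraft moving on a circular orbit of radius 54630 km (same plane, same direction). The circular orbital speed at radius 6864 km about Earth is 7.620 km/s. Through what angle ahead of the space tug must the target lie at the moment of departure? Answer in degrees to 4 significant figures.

φ = 104.0°

From the circular-orbit relation v² = μ/r at r = 6864 km: μ = v²r = (7.620)² × 6864 = 3.98554×10^5 km³/s².
The Hohmann ellipse has a_t = (r₁ + r₂)/2 = 30747 km.
The half-period of the transfer ellipse is t = π√(a_t³/μ) = 26830 s.
The target's mean motion on its circular orbit is ω₂ = √(μ/r₂³) = 4.944×10^-5 rad/s.
Angle swept by the target during transfer: ω₂·t = 1.3265 rad = 76.00°.
The space tug traverses 180° on the transfer ellipse, so the target must lead by 180° − 76.00° = 104.0°.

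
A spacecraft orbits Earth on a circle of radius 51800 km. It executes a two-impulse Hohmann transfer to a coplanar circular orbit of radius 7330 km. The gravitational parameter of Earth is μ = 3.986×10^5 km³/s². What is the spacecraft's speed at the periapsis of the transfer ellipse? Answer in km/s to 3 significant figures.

Semi-major axis of the transfer orbit: a_t = (51800 + 7330)/2 = 29565 km.
At periapsis, r = 7330 km.
From the vis-viva equation, v = √[μ(2/r − 1/a_t)] = 9.761 km/s.

v = 9.76 km/s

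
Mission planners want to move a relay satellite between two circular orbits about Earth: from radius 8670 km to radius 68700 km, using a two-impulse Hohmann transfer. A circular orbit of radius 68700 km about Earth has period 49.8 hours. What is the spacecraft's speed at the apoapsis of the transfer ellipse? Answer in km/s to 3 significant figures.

v = 1.14 km/s

From Kepler's third law T² = 4π²r³/μ at r = 68700 km, T = 49.8 hours = 49.8 × 3600 s = 1.7928×10^5 s: μ = 4π²r³/T² = 3.98260×10^5 km³/s².
The Hohmann ellipse has a_t = (r₁ + r₂)/2 = 38685 km.
The apoapsis of the transfer ellipse is at r = 68700 km.
Applying v² = μ(2/r − 1/a_t): v = 1.140 km/s.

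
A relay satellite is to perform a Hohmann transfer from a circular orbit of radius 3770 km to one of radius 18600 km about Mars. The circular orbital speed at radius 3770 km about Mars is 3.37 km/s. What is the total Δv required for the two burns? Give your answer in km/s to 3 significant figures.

From the circular-orbit relation v² = μ/r at r = 3770 km: μ = v²r = (3.37)² × 3770 = 42815.5 km³/s².
Semi-major axis of the transfer orbit: a_t = (3770 + 18600)/2 = 11185 km.
Circular speed at r₁: v₁ = √(μ/r₁) = √(42815.5/3770) = 3.3700 km/s.
Transfer-orbit speed at r₁ (vis-viva equation): v_p = √[μ(2/r₁ − 1/a_t)] = 4.3458 km/s.
First burn Δv₁ = |v_p − v₁| = 0.9758 km/s.
Circular speed at r₂: v₂ = √(μ/r₂) = 1.5172 km/s.
Transfer-orbit speed at r₂: v_a = √[μ(2/r₂ − 1/a_t)] = 0.88084 km/s.
Second burn Δv₂ = |v₂ − v_a| = 0.6364 km/s.
Total Δv = Δv₁ + Δv₂ = 1.612 km/s.

Δv = 1.61 km/s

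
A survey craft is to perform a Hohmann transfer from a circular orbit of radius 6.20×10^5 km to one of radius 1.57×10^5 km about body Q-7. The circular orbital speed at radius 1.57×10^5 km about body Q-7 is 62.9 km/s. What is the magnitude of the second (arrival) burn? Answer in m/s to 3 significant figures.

From the circular-orbit relation v² = μ/r at r = 1.57×10^5 km: μ = v²r = (62.9)² × 1.57×10^5 = 6.21156×10^8 km³/s².
The Hohmann ellipse has a_t = (r₁ + r₂)/2 = 3.885×10^5 km.
Circular speed at r = 1.570×10^5 km: v_c = √(μ/r) = 62.90 km/s.
Transfer-orbit speed at the same r (vis-viva, a = a_t): v_t = √[μ(2/r − 1/a_t)] = 79.46 km/s.
Δv₂ = |v_t − v_c| = |79.46 − 62.90| = 16.56 km/s.

Δv₂ = 16600 m/s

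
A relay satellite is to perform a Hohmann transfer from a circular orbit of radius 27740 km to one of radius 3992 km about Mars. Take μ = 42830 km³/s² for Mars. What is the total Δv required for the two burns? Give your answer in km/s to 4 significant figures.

Transfer-ellipse semi-major axis a_t = (r₁ + r₂)/2 = (27740 + 3992)/2 = 15866 km.
Circular speed at r₁: v₁ = √(μ/r₁) = √(42830/27740) = 1.2426 km/s.
On the transfer ellipse at r₁, vis-viva gives v_a = √[μ(2/r₁ − 1/a_t)] = 0.62328 km/s.
First burn Δv₁ = |v_a − v₁| = 0.6193 km/s.
Circular speed at r₂: v₂ = √(μ/r₂) = 3.2755 km/s.
Transfer-orbit speed at r₂: v_p = √[μ(2/r₂ − 1/a_t)] = 4.3311 km/s.
Second burn Δv₂ = |v₂ − v_p| = 1.056 km/s.
Total Δv = Δv₁ + Δv₂ = 1.675 km/s.

Δv = 1.675 km/s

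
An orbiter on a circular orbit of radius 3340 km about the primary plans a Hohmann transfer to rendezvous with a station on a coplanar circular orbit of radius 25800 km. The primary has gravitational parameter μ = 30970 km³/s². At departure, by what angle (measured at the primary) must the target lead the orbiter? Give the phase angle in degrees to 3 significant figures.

φ = 104°

Semi-major axis of the transfer orbit: a_t = (3340 + 25800)/2 = 14570 km.
Transfer time t = π√(a_t³/μ) = 31395.6 s.
Target angular speed ω₂ = √(μ/r₂³) = 4.24660×10^-5 rad/s.
Angle swept by the target during transfer: ω₂·t = 1.3332 rad = 76.39°.
The orbiter traverses 180° on the transfer ellipse, so the target must lead by 180° − 76.39° = 104°.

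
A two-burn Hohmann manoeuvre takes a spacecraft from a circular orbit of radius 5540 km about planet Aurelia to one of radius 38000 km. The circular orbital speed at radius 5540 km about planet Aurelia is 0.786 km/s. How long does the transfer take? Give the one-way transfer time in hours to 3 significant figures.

t = 47.9 hours

From the circular-orbit relation v² = μ/r at r = 5540 km: μ = v²r = (0.786)² × 5540 = 3422.59 km³/s².
Semi-major axis of the transfer orbit: a_t = (5540 + 38000)/2 = 21770 km.
Transfer time t = π√(a_t³/μ) = π√((21770)³ / 3422.59) = 1.725×10^5 s.
Converting: 1.725×10^5 s ÷ 3600 s/hour = 47.9 hours.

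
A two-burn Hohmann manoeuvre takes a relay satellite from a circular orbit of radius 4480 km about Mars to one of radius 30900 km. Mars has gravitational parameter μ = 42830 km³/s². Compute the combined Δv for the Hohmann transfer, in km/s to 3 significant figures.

Δv = 1.58 km/s

Transfer-ellipse semi-major axis a_t = (r₁ + r₂)/2 = (4480 + 30900)/2 = 17690 km.
At r₁ the circular-orbit speed is v₁ = √(μ/r₁) = 3.0920 km/s.
Transfer-orbit speed at r₁ (vis-viva): v_p = √[μ(2/r₁ − 1/a_t)] = 4.0865 km/s.
First burn Δv₁ = |v_p − v₁| = 0.9945 km/s.
At r₂, v₂ = √(μ/r₂) = 1.1773 km/s.
Transfer-orbit speed at r₂: v_a = √[μ(2/r₂ − 1/a_t)] = 0.59247 km/s.
Second burn Δv₂ = |v₂ − v_a| = 0.5848 km/s.
Total Δv = Δv₁ + Δv₂ = 1.579 km/s.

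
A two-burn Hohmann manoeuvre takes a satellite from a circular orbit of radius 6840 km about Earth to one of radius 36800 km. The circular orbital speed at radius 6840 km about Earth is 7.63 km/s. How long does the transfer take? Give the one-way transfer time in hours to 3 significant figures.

t = 4.46 hours

From the circular-orbit relation v² = μ/r at r = 6840 km: μ = v²r = (7.63)² × 6840 = 3.98204×10^5 km³/s².
The Hohmann ellipse has a_t = (r₁ + r₂)/2 = 21820 km.
Half the transfer-orbit period gives t = π√(a_t³/μ) = 16050 s.
Converting: 16050 s ÷ 3600 s/hour = 4.46 hours.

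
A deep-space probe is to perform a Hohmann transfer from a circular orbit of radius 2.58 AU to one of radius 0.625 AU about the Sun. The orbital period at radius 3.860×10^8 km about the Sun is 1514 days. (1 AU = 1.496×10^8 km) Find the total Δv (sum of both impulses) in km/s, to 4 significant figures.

Δv = 17.09 km/s

From Kepler's third law T² = 4π²r³/μ at r = 3.860×10^8 km, T = 1514 days = 1514 × 86400 s = 1.308096×10^8 s: μ = 4π²r³/T² = 1.32691×10^11 km³/s².
In km: r₁ = 2.58 × 1.496×10^8 = 3.85968×10^8 km; r₂ = 0.625 × 1.496×10^8 = 9.350×10^7 km.
Semi-major axis of the transfer orbit: a_t = (3.85968×10^8 + 9.350×10^7)/2 = 2.39734×10^8 km.
Circular speed at r₁: v₁ = √(μ/r₁) = √(1.32691×10^11/3.85968×10^8) = 18.5415 km/s.
Transfer-orbit speed at r₁ (v² = μ(2/r − 1/a)): v_a = √[μ(2/r₁ − 1/a_t)] = 11.5794 km/s.
First burn Δv₁ = |v_a − v₁| = 6.962 km/s.
Circular speed at r₂: v₂ = √(μ/r₂) = 37.67 km/s.
Transfer-orbit speed at r₂: v_p = √[μ(2/r₂ − 1/a_t)] = 47.80 km/s.
Second burn Δv₂ = |v₂ − v_p| = 10.13 km/s.
Δv = Δv₁ + Δv₂ = 6.962 + 10.13 = 17.09 km/s.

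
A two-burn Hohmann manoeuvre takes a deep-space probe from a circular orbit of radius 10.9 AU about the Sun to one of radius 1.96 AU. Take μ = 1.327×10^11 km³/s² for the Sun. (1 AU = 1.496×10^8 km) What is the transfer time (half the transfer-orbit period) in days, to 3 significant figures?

t = 2980 days

In km: r₁ = 10.9 × 1.496×10^8 = 1.63064×10^9 km; r₂ = 1.96 × 1.496×10^8 = 2.93216×10^8 km.
Semi-major axis of the transfer orbit: a_t = (1.63064×10^9 + 2.93216×10^8)/2 = 9.61928×10^8 km.
Half the transfer-orbit period gives t = π√(a_t³/μ) = 2.573×10^8 s.
Converting: 2.573×10^8 s ÷ 86400 s/day = 2980 days.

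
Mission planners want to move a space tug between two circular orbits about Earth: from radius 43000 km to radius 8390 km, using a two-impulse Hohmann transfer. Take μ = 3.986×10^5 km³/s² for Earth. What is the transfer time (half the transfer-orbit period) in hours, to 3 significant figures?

Transfer-ellipse semi-major axis a_t = (r₁ + r₂)/2 = (43000 + 8390)/2 = 25695 km.
By Kepler's third law the transfer-orbit period is T = 2π√(a_t³/μ), so t = T/2 = 20500 s.
Converting: 20500 s ÷ 3600 s/hour = 5.69 hours.

t = 5.69 hours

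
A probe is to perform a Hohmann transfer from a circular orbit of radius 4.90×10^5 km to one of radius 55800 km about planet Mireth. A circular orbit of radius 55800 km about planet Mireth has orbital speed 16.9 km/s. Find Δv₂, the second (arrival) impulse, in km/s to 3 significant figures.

Δv₂ = 5.75 km/s

From the circular-orbit relation v² = μ/r at r = 55800 km: μ = v²r = (16.9)² × 55800 = 1.59370×10^7 km³/s².
Transfer-ellipse semi-major axis a_t = (r₁ + r₂)/2 = (4.900×10^5 + 55800)/2 = 2.729×10^5 km.
Circular speed at r = 55800 km: v_c = √(μ/r) = 16.900 km/s.
Transfer-orbit speed at the same r (vis-viva, a = a_t): v_t = √[μ(2/r − 1/a_t)] = 22.646 km/s.
Δv₂ = |v_t − v_c| = |22.646 − 16.900| = 5.746 km/s.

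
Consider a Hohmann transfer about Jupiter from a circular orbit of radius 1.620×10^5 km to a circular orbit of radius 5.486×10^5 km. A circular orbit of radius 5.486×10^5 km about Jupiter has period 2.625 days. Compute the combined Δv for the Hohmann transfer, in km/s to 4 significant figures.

From Kepler's third law T² = 4π²r³/μ at r = 5.486×10^5 km, T = 2.625 days = 2.625 × 86400 s = 2.268×10^5 s: μ = 4π²r³/T² = 1.26719×10^8 km³/s².
Transfer-ellipse semi-major axis a_t = (r₁ + r₂)/2 = (1.620×10^5 + 5.486×10^5)/2 = 3.553×10^5 km.
Circular speed at r₁: v₁ = √(μ/r₁) = √(1.26719×10^8/1.620×10^5) = 27.968 km/s.
On the transfer ellipse at r₁, vis-viva gives v_p = √[μ(2/r₁ − 1/a_t)] = 34.753 km/s.
First burn Δv₁ = |v_p − v₁| = 6.785 km/s.
At r₂, v₂ = √(μ/r₂) = 15.198 km/s.
Transfer-orbit speed at r₂: v_a = √[μ(2/r₂ − 1/a_t)] = 10.262 km/s.
Second burn Δv₂ = |v₂ − v_a| = 4.936 km/s.
Δv = Δv₁ + Δv₂ = 6.785 + 4.936 = 11.72 km/s.

Δv = 11.72 km/s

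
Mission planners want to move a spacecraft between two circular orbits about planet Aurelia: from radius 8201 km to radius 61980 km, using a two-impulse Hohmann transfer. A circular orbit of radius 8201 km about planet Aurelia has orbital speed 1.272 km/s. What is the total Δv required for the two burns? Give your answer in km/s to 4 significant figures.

From the circular-orbit relation v² = μ/r at r = 8201 km: μ = v²r = (1.272)² × 8201 = 13269.1 km³/s².
Semi-major axis of the transfer orbit: a_t = (8201 + 61980)/2 = 35090.5 km.
At r₁ the circular-orbit speed is v₁ = √(μ/r₁) = 1.2720 km/s.
Transfer-orbit speed at r₁ (v² = μ(2/r − 1/a)): v_p = √[μ(2/r₁ − 1/a_t)] = 1.6905 km/s.
First burn Δv₁ = |v_p − v₁| = 0.4185 km/s.
At r₂, v₂ = √(μ/r₂) = 0.4627 km/s.
Transfer-orbit speed at r₂: v_a = √[μ(2/r₂ − 1/a_t)] = 0.2237 km/s.
Second burn Δv₂ = |v₂ − v_a| = 0.2390 km/s.
Δv = Δv₁ + Δv₂ = 0.4185 + 0.2390 = 0.6575 km/s.

Δv = 0.6575 km/s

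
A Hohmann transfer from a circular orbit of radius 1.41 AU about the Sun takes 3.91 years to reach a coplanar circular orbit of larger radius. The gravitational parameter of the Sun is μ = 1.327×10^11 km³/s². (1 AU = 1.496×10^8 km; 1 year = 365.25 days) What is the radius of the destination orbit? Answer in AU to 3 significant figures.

r₂ = 6.47 AU

In km: r₁ = 1.41 × 1.496×10^8 = 2.10936×10^8 km.
Transfer time t = 3.91 years × 365.25 × 86400 s = 1.23390216×10^8 s, and t = π√(a_t³/μ).
So a_t = (μ t²/π²)^(1/3) = (1.327×10^11 × (1.23390216×10^8)² / π²)^(1/3) = 5.8936×10^8 km.
Since a_t = (r₁ + r₂)/2, r₂ = 2a_t − r₁ = 2×5.8936×10^8 − 2.10936×10^8 = 9.67784×10^8 km.
In AU: r₂ = 9.67784×10^8 / 1.496×10^8 = 6.47 AU.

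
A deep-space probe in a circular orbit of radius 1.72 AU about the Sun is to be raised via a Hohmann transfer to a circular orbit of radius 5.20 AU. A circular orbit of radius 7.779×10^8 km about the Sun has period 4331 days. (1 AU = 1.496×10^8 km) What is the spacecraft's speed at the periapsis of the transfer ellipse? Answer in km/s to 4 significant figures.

From Kepler's third law T² = 4π²r³/μ at r = 7.779×10^8 km, T = 4331 days = 4331 × 86400 s = 3.741984×10^8 s: μ = 4π²r³/T² = 1.32717×10^11 km³/s².
In km: r₁ = 1.72 × 1.496×10^8 = 2.57312×10^8 km; r₂ = 5.20 × 1.496×10^8 = 7.7792×10^8 km.
Semi-major axis of the transfer orbit: a_t = (2.57312×10^8 + 7.7792×10^8)/2 = 5.17616×10^8 km.
At periapsis, r = 2.57312×10^8 km.
From the vis-viva equation, v = √[μ(2/r − 1/a_t)] = 27.84 km/s.

v = 27.84 km/s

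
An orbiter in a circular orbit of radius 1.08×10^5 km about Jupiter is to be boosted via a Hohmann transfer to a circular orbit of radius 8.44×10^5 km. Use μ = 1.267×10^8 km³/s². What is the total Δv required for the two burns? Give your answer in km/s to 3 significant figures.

Δv = 17.8 km/s

The Hohmann ellipse has a_t = (r₁ + r₂)/2 = 4.760×10^5 km.
Circular speed at r₁: v₁ = √(μ/r₁) = √(1.267×10^8/1.080×10^5) = 34.251 km/s.
Transfer-orbit speed at r₁ (v² = μ(2/r − 1/a)): v_p = √[μ(2/r₁ − 1/a_t)] = 45.608 km/s.
First burn Δv₁ = |v_p − v₁| = 11.357 km/s.
Circular speed at r₂: v₂ = √(μ/r₂) = 12.25228 km/s.
Transfer-orbit speed at r₂: v_a = √[μ(2/r₂ − 1/a_t)] = 5.836137 km/s.
Second burn Δv₂ = |v₂ − v_a| = 6.4161 km/s.
Δv = Δv₁ + Δv₂ = 11.357 + 6.4161 = 17.77 km/s.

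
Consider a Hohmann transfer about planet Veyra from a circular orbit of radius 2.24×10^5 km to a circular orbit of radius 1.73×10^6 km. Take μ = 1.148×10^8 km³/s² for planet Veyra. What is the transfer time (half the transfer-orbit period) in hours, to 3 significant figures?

t = 78.7 hours

Transfer-ellipse semi-major axis a_t = (r₁ + r₂)/2 = (2.240×10^5 + 1.730×10^6)/2 = 9.770×10^5 km.
By Kepler's third law the transfer-orbit period is T = 2π√(a_t³/μ), so t = T/2 = 2.832×10^5 s.
Converting: 2.832×10^5 s ÷ 3600 s/hour = 78.7 hours.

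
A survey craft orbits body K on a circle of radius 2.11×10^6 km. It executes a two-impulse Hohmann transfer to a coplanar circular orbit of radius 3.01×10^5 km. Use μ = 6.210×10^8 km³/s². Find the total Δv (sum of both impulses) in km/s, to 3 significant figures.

Semi-major axis of the transfer orbit: a_t = (2.110×10^6 + 3.010×10^5)/2 = 1.2055×10^6 km.
At r₁ the circular-orbit speed is v₁ = √(μ/r₁) = 17.1555 km/s.
Transfer-orbit speed at r₁ (v² = μ(2/r − 1/a)): v_a = √[μ(2/r₁ − 1/a_t)] = 8.57244 km/s.
First burn Δv₁ = |v_a − v₁| = 8.583 km/s.
At r₂, v₂ = √(μ/r₂) = 45.42 km/s.
Transfer-orbit speed at r₂: v_p = √[μ(2/r₂ − 1/a_t)] = 60.09 km/s.
Second burn Δv₂ = |v₂ − v_p| = 14.67 km/s.
Total Δv = Δv₁ + Δv₂ = 23.25 km/s.

Δv = 23.3 km/s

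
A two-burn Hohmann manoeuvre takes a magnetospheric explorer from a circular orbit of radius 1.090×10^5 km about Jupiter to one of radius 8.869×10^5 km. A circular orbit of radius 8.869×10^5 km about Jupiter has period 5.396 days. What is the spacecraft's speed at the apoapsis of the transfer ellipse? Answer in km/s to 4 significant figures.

From Kepler's third law T² = 4π²r³/μ at r = 8.869×10^5 km, T = 5.396 days = 5.396 × 86400 s = 4.662144×10^5 s: μ = 4π²r³/T² = 1.26710×10^8 km³/s².
Semi-major axis of the transfer orbit: a_t = (1.090×10^5 + 8.869×10^5)/2 = 4.9795×10^5 km.
At apoapsis, r = 8.869×10^5 km.
From the vis-viva equation, v = √[μ(2/r − 1/a_t)] = 5.592 km/s.

v = 5.592 km/s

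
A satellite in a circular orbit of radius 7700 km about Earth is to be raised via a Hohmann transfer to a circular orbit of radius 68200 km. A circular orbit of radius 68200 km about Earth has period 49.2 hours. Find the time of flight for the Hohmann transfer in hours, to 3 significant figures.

From Kepler's third law T² = 4π²r³/μ at r = 68200 km, T = 49.2 hours = 49.2 × 3600 s = 1.7712×10^5 s: μ = 4π²r³/T² = 3.99188×10^5 km³/s².
Semi-major axis of the transfer orbit: a_t = (7700 + 68200)/2 = 37950 km.
Half the transfer-orbit period gives t = π√(a_t³/μ) = 36760 s.
Converting: 36760 s ÷ 3600 s/hour = 10.2 hours.

t = 10.2 hours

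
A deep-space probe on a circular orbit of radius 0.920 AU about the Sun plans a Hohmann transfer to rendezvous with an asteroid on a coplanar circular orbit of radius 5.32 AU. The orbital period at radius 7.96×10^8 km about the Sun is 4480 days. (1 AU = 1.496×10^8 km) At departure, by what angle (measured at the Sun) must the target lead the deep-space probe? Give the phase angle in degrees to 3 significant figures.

From Kepler's third law T² = 4π²r³/μ at r = 7.96×10^8 km, T = 4480 days = 4480 × 86400 s = 3.87072×10^8 s: μ = 4π²r³/T² = 1.32897×10^11 km³/s².
In km: r₁ = 0.920 × 1.496×10^8 = 1.37632×10^8 km; r₂ = 5.32 × 1.496×10^8 = 7.95872×10^8 km.
Semi-major axis of the transfer orbit: a_t = (1.37632×10^8 + 7.95872×10^8)/2 = 4.66752×10^8 km.
The half-period of the transfer ellipse is t = π√(a_t³/μ) = 8.690×10^7 s.
The target's mean motion on its circular orbit is ω₂ = √(μ/r₂³) = 1.624×10^-8 rad/s.
Angle swept by the target during transfer: ω₂·t = 1.411 rad = 80.84°.
Arrival is 180° from departure on the ellipse, so φ = 180° − 80.84° = 99.2°.

φ = 99.2°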